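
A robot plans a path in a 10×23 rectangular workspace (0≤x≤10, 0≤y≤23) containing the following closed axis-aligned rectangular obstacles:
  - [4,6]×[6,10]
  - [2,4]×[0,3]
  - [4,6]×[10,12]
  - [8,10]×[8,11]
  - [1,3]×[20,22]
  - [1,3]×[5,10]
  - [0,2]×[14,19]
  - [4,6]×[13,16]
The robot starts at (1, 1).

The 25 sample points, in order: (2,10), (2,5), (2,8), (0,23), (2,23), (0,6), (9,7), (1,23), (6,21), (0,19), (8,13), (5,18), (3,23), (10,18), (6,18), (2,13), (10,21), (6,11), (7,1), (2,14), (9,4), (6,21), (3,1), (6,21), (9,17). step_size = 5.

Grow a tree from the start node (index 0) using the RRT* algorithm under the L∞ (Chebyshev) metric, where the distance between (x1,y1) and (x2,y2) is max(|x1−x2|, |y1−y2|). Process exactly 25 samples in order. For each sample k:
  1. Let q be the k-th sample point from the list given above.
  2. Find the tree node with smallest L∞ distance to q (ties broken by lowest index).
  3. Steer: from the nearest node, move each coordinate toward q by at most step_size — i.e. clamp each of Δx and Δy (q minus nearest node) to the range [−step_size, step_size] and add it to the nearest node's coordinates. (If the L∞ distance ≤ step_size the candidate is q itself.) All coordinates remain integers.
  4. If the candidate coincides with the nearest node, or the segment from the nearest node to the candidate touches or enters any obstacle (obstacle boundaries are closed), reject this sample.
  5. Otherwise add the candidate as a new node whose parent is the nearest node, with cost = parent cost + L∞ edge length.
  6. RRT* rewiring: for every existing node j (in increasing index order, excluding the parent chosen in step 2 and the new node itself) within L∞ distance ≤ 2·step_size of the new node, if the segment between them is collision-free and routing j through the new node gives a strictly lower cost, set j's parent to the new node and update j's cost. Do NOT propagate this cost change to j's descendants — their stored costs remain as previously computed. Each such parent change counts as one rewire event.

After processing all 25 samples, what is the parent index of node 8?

Parent of node 8: 4

1. q=(2,10) nearest=0 d=9 new=(2,6) → blocked by [1,3]×[5,10], reject
2. q=(2,5) nearest=0 d=4 new=(2,5) → blocked by [1,3]×[5,10], reject
3. q=(2,8) nearest=0 d=7 new=(2,6) → blocked by [1,3]×[5,10], reject
4. q=(0,23) nearest=0 d=22 new=(0,6) → add node 1 parent=0 cost=5
5. q=(2,23) nearest=1 d=17 new=(2,11) → blocked by [1,3]×[5,10], reject
6. q=(0,6) nearest=1 d=0 → coincident, reject
7. q=(9,7) nearest=0 d=8 new=(6,6) → blocked by [4,6]×[6,10], reject
8. q=(1,23) nearest=1 d=17 new=(1,11) → add node 2 parent=1 cost=10
9. q=(6,21) nearest=2 d=10 new=(6,16) → blocked by [4,6]×[13,16], reject
10. q=(0,19) nearest=2 d=8 new=(0,16) → blocked by [0,2]×[14,19], reject
11. q=(8,13) nearest=2 d=7 new=(6,13) → blocked by [4,6]×[13,16], reject
12. q=(5,18) nearest=2 d=7 new=(5,16) → blocked by [4,6]×[13,16], reject
13. q=(3,23) nearest=2 d=12 new=(3,16) → add node 3 parent=2 cost=15
14. q=(10,18) nearest=3 d=7 new=(8,18) → add node 4 parent=3 cost=20
15. q=(6,18) nearest=4 d=2 new=(6,18) → add node 5 parent=4 cost=22
16. q=(2,13) nearest=2 d=2 new=(2,13) → add node 6 parent=2 cost=12
17. q=(10,21) nearest=4 d=3 new=(10,21) → add node 7 parent=4 cost=23
18. q=(6,11) nearest=6 d=4 new=(6,11) → blocked by [4,6]×[10,12], reject
19. q=(7,1) nearest=0 d=6 new=(6,1) → blocked by [2,4]×[0,3], reject
20. q=(2,14) nearest=6 d=1 new=(2,14) → blocked by [0,2]×[14,19], reject
21. q=(9,4) nearest=0 d=8 new=(6,4) → blocked by [2,4]×[0,3], reject
22. q=(6,21) nearest=4 d=3 new=(6,21) → add node 8 parent=4 cost=23
23. q=(3,1) nearest=0 d=2 new=(3,1) → blocked by [2,4]×[0,3], reject
24. q=(6,21) nearest=8 d=0 → coincident, reject
25. q=(9,17) nearest=4 d=1 new=(9,17) → add node 9 parent=4 cost=21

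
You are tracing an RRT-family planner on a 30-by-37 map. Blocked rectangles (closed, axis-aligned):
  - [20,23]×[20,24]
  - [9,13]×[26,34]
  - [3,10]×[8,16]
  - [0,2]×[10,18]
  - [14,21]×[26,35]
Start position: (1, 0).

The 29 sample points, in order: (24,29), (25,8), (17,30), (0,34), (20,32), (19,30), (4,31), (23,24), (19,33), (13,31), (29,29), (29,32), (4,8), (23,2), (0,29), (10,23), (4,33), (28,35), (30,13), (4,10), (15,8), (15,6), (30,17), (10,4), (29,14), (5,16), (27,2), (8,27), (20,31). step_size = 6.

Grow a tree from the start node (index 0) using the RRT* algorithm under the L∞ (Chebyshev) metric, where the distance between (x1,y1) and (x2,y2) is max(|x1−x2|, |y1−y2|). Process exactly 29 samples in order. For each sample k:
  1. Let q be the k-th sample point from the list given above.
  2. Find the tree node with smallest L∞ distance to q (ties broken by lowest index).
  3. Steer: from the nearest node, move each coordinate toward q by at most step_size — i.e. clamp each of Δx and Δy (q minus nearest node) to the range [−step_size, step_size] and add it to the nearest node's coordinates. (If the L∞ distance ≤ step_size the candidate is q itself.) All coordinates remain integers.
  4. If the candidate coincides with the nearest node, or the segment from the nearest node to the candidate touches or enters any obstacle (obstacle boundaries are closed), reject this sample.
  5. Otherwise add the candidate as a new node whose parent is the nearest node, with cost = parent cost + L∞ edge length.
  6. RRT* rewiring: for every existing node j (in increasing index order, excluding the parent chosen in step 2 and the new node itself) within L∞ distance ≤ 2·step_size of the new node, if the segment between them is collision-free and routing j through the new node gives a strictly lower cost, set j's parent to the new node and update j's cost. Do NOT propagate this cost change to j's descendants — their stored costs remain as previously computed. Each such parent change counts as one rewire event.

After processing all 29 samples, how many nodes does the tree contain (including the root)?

1. q=(24,29) nearest=0 d=29 new=(7,6) → add node 1 parent=0 cost=6
2. q=(25,8) nearest=1 d=18 new=(13,8) → add node 2 parent=1 cost=12
3. q=(17,30) nearest=2 d=22 new=(17,14) → add node 3 parent=2 cost=18
4. q=(0,34) nearest=3 d=20 new=(11,20) → add node 4 parent=3 cost=24
5. q=(20,32) nearest=4 d=12 new=(17,26) → blocked by [14,21]×[26,35], reject
6. q=(19,30) nearest=4 d=10 new=(17,26) → blocked by [14,21]×[26,35], reject
7. q=(4,31) nearest=4 d=11 new=(5,26) → add node 5 parent=4 cost=30
8. q=(23,24) nearest=3 d=10 new=(23,20) → blocked by [20,23]×[20,24], reject
9. q=(19,33) nearest=4 d=13 new=(17,26) → blocked by [14,21]×[26,35], reject
10. q=(13,31) nearest=5 d=8 new=(11,31) → blocked by [9,13]×[26,34], reject
11. q=(29,29) nearest=3 d=15 new=(23,20) → blocked by [20,23]×[20,24], reject
12. q=(29,32) nearest=3 d=18 new=(23,20) → blocked by [20,23]×[20,24], reject
13. q=(4,8) nearest=1 d=3 new=(4,8) → blocked by [3,10]×[8,16], reject
14. q=(23,2) nearest=2 d=10 new=(19,2) → add node 6 parent=2 cost=18
15. q=(0,29) nearest=5 d=5 new=(0,29) → add node 7 parent=5 cost=35
16. q=(10,23) nearest=4 d=3 new=(10,23) → add node 8 parent=4 cost=27
17. q=(4,33) nearest=7 d=4 new=(4,33) → add node 9 parent=7 cost=39
18. q=(28,35) nearest=4 d=17 new=(17,26) → blocked by [14,21]×[26,35], reject
19. q=(30,13) nearest=6 d=11 new=(25,8) → add node 10 parent=6 cost=24
20. q=(4,10) nearest=1 d=4 new=(4,10) → blocked by [3,10]×[8,16], reject
21. q=(15,8) nearest=2 d=2 new=(15,8) → add node 11 parent=2 cost=14
22. q=(15,6) nearest=2 d=2 new=(15,6) → add node 12 parent=2 cost=14
23. q=(30,17) nearest=10 d=9 new=(30,14) → add node 13 parent=10 cost=30
24. q=(10,4) nearest=1 d=3 new=(10,4) → add node 14 parent=1 cost=9
25. q=(29,14) nearest=13 d=1 new=(29,14) → add node 15 parent=13 cost=31
26. q=(5,16) nearest=4 d=6 new=(5,16) → blocked by [3,10]×[8,16], reject
27. q=(27,2) nearest=10 d=6 new=(27,2) → add node 16 parent=10 cost=30
28. q=(8,27) nearest=5 d=3 new=(8,27) → add node 17 parent=5 cost=33
29. q=(20,31) nearest=8 d=10 new=(16,29) → blocked by [9,13]×[26,34], reject

Node count: 18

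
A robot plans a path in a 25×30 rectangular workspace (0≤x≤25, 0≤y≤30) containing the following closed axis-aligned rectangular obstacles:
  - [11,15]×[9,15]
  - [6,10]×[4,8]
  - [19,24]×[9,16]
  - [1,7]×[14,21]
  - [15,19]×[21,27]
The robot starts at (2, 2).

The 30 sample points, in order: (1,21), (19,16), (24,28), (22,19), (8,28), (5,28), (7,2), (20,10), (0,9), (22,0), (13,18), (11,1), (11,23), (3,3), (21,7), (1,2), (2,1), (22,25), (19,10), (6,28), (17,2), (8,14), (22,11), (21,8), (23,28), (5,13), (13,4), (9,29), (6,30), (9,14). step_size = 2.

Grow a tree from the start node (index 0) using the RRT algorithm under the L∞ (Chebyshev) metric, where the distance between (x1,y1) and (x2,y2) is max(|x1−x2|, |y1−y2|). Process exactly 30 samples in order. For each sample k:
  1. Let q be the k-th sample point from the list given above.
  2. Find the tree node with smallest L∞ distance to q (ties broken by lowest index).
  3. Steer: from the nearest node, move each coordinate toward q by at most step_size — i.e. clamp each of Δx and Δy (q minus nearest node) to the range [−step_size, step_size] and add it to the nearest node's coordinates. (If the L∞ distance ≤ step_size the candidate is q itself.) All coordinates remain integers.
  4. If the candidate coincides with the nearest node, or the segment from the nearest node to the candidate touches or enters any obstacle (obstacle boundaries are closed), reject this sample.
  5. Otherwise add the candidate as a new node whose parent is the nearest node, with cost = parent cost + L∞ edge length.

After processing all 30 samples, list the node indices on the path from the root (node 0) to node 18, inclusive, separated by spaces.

1. q=(1,21) nearest=0 d=19 new=(1,4) → add node 1 parent=0 cost=2
2. q=(19,16) nearest=0 d=17 new=(4,4) → add node 2 parent=0 cost=2
3. q=(24,28) nearest=1 d=24 new=(3,6) → add node 3 parent=1 cost=4
4. q=(22,19) nearest=2 d=18 new=(6,6) → blocked by [6,10]×[4,8], reject
5. q=(8,28) nearest=3 d=22 new=(5,8) → add node 4 parent=3 cost=6
6. q=(5,28) nearest=4 d=20 new=(5,10) → add node 5 parent=4 cost=8
7. q=(7,2) nearest=2 d=3 new=(6,2) → add node 6 parent=2 cost=4
8. q=(20,10) nearest=6 d=14 new=(8,4) → blocked by [6,10]×[4,8], reject
9. q=(0,9) nearest=3 d=3 new=(1,8) → add node 7 parent=3 cost=6
10. q=(22,0) nearest=6 d=16 new=(8,0) → add node 8 parent=6 cost=6
11. q=(13,18) nearest=5 d=8 new=(7,12) → add node 9 parent=5 cost=10
12. q=(11,1) nearest=8 d=3 new=(10,1) → add node 10 parent=8 cost=8
13. q=(11,23) nearest=9 d=11 new=(9,14) → add node 11 parent=9 cost=12
14. q=(3,3) nearest=0 d=1 new=(3,3) → add node 12 parent=0 cost=1
15. q=(21,7) nearest=10 d=11 new=(12,3) → add node 13 parent=10 cost=10
16. q=(1,2) nearest=0 d=1 new=(1,2) → add node 14 parent=0 cost=1
17. q=(2,1) nearest=0 d=1 new=(2,1) → add node 15 parent=0 cost=1
18. q=(22,25) nearest=11 d=13 new=(11,16) → add node 16 parent=11 cost=14
19. q=(19,10) nearest=13 d=7 new=(14,5) → add node 17 parent=13 cost=12
20. q=(6,28) nearest=16 d=12 new=(9,18) → add node 18 parent=16 cost=16
21. q=(17,2) nearest=17 d=3 new=(16,3) → add node 19 parent=17 cost=14
22. q=(8,14) nearest=11 d=1 new=(8,14) → add node 20 parent=11 cost=13
23. q=(22,11) nearest=17 d=8 new=(16,7) → add node 21 parent=17 cost=14
24. q=(21,8) nearest=19 d=5 new=(18,5) → add node 22 parent=19 cost=16
25. q=(23,28) nearest=16 d=12 new=(13,18) → add node 23 parent=16 cost=16
26. q=(5,13) nearest=9 d=2 new=(5,13) → add node 24 parent=9 cost=12
27. q=(13,4) nearest=13 d=1 new=(13,4) → add node 25 parent=13 cost=11
28. q=(9,29) nearest=18 d=11 new=(9,20) → add node 26 parent=18 cost=18
29. q=(6,30) nearest=26 d=10 new=(7,22) → add node 27 parent=26 cost=20
30. q=(9,14) nearest=11 d=0 → coincident, reject

Path: 0 1 3 4 5 9 11 16 18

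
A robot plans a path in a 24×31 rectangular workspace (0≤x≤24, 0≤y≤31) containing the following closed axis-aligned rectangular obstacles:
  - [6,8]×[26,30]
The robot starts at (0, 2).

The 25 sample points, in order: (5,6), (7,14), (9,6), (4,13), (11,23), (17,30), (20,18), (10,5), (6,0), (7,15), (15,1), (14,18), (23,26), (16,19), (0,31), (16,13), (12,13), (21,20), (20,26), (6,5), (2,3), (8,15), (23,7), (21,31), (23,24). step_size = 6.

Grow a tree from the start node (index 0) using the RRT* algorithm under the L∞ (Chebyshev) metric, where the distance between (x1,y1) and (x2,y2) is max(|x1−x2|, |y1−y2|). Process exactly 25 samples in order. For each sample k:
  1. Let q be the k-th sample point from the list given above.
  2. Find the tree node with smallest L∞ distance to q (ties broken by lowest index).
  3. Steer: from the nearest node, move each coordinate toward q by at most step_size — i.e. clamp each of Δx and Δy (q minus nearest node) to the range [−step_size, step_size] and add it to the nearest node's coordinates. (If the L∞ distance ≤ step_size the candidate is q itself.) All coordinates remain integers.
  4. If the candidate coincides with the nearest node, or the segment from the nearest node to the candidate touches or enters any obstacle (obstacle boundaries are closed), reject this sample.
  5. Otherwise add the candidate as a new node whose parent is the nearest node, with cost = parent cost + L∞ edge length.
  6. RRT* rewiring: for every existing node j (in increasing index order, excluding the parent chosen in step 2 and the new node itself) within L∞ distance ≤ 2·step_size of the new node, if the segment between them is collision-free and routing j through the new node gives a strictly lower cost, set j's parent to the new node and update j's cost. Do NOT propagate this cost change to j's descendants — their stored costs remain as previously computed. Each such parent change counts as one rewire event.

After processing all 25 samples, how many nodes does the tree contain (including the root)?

1. q=(5,6) nearest=0 d=5 new=(5,6) → add node 1 parent=0 cost=5
2. q=(7,14) nearest=1 d=8 new=(7,12) → add node 2 parent=1 cost=11
3. q=(9,6) nearest=1 d=4 new=(9,6) → add node 3 parent=1 cost=9
4. q=(4,13) nearest=2 d=3 new=(4,13) → add node 4 parent=2 cost=14
5. q=(11,23) nearest=4 d=10 new=(10,19) → add node 5 parent=4 cost=20
6. q=(17,30) nearest=5 d=11 new=(16,25) → add node 6 parent=5 cost=26
7. q=(20,18) nearest=6 d=7 new=(20,19) → add node 7 parent=6 cost=32
8. q=(10,5) nearest=3 d=1 new=(10,5) → add node 8 parent=3 cost=10
9. q=(6,0) nearest=8 d=5 new=(6,0) → add node 9 parent=8 cost=15
10. q=(7,15) nearest=2 d=3 new=(7,15) → add node 10 parent=2 cost=14; rewire 5→10 (18<20); rewire 6→10 (24<26)
11. q=(15,1) nearest=8 d=5 new=(15,1) → add node 11 parent=8 cost=15
12. q=(14,18) nearest=5 d=4 new=(14,18) → add node 12 parent=5 cost=22; rewire 7→12 (28<32)
13. q=(23,26) nearest=6 d=7 new=(22,26) → add node 13 parent=6 cost=30
14. q=(16,19) nearest=12 d=2 new=(16,19) → add node 14 parent=12 cost=24
15. q=(0,31) nearest=5 d=12 new=(4,25) → add node 15 parent=5 cost=24
16. q=(16,13) nearest=12 d=5 new=(16,13) → add node 16 parent=12 cost=27
17. q=(12,13) nearest=16 d=4 new=(12,13) → add node 17 parent=16 cost=31
18. q=(21,20) nearest=7 d=1 new=(21,20) → add node 18 parent=7 cost=29
19. q=(20,26) nearest=13 d=2 new=(20,26) → add node 19 parent=13 cost=32
20. q=(6,5) nearest=1 d=1 new=(6,5) → add node 20 parent=1 cost=6; rewire 9→20 (11<15); rewire 16→20 (16<27); rewire 17→20 (14<31)
21. q=(2,3) nearest=0 d=2 new=(2,3) → add node 21 parent=0 cost=2; rewire 4→21 (12<14); rewire 9→21 (6<11); rewire 17→21 (12<14)
22. q=(8,15) nearest=10 d=1 new=(8,15) → add node 22 parent=10 cost=15; rewire 7→22 (27<28); rewire 12→22 (21<22); rewire 14→22 (23<24); rewire 19→22 (27<32)
23. q=(23,7) nearest=16 d=7 new=(22,7) → add node 23 parent=16 cost=22
24. q=(21,31) nearest=13 d=5 new=(21,31) → add node 24 parent=13 cost=35
25. q=(23,24) nearest=13 d=2 new=(23,24) → add node 25 parent=13 cost=32

Node count: 26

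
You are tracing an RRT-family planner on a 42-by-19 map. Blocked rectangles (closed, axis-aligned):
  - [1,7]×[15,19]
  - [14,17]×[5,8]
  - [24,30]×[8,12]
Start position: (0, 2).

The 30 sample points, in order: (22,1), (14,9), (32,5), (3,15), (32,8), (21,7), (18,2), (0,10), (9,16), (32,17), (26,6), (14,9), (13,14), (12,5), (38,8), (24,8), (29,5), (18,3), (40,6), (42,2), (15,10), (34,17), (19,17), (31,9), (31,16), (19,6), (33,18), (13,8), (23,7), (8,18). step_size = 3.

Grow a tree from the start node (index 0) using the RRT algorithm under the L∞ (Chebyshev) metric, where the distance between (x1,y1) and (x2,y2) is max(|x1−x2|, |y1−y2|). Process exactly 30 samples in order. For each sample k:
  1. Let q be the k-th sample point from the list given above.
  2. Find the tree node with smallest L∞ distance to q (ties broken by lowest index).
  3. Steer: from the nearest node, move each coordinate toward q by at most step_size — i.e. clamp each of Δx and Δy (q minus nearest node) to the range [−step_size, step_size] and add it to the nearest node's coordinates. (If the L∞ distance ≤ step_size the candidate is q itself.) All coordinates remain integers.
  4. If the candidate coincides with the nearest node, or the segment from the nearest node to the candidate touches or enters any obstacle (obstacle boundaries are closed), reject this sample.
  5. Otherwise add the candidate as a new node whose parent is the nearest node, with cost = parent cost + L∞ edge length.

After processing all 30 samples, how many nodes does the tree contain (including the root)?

1. q=(22,1) nearest=0 d=22 new=(3,1) → add node 1 parent=0 cost=3
2. q=(14,9) nearest=1 d=11 new=(6,4) → add node 2 parent=1 cost=6
3. q=(32,5) nearest=2 d=26 new=(9,5) → add node 3 parent=2 cost=9
4. q=(3,15) nearest=3 d=10 new=(6,8) → add node 4 parent=3 cost=12
5. q=(32,8) nearest=3 d=23 new=(12,8) → add node 5 parent=3 cost=12
6. q=(21,7) nearest=5 d=9 new=(15,7) → blocked by [14,17]×[5,8], reject
7. q=(18,2) nearest=5 d=6 new=(15,5) → blocked by [14,17]×[5,8], reject
8. q=(0,10) nearest=2 d=6 new=(3,7) → add node 6 parent=2 cost=9
9. q=(9,16) nearest=4 d=8 new=(9,11) → add node 7 parent=4 cost=15
10. q=(32,17) nearest=5 d=20 new=(15,11) → add node 8 parent=5 cost=15
11. q=(26,6) nearest=8 d=11 new=(18,8) → add node 9 parent=8 cost=18
12. q=(14,9) nearest=5 d=2 new=(14,9) → add node 10 parent=5 cost=14
13. q=(13,14) nearest=8 d=3 new=(13,14) → add node 11 parent=8 cost=18
14. q=(12,5) nearest=3 d=3 new=(12,5) → add node 12 parent=3 cost=12
15. q=(38,8) nearest=9 d=20 new=(21,8) → add node 13 parent=9 cost=21
16. q=(24,8) nearest=13 d=3 new=(24,8) → blocked by [24,30]×[8,12], reject
17. q=(29,5) nearest=13 d=8 new=(24,5) → add node 14 parent=13 cost=24
18. q=(18,3) nearest=9 d=5 new=(18,5) → add node 15 parent=9 cost=21
19. q=(40,6) nearest=14 d=16 new=(27,6) → add node 16 parent=14 cost=27
20. q=(42,2) nearest=16 d=15 new=(30,3) → add node 17 parent=16 cost=30
21. q=(15,10) nearest=8 d=1 new=(15,10) → add node 18 parent=8 cost=16
22. q=(34,17) nearest=16 d=11 new=(30,9) → blocked by [24,30]×[8,12], reject
23. q=(19,17) nearest=8 d=6 new=(18,14) → add node 19 parent=8 cost=18
24. q=(31,9) nearest=16 d=4 new=(30,9) → blocked by [24,30]×[8,12], reject
25. q=(31,16) nearest=13 d=10 new=(24,11) → blocked by [24,30]×[8,12], reject
26. q=(19,6) nearest=15 d=1 new=(19,6) → add node 20 parent=15 cost=22
27. q=(33,18) nearest=13 d=12 new=(24,11) → blocked by [24,30]×[8,12], reject
28. q=(13,8) nearest=5 d=1 new=(13,8) → add node 21 parent=5 cost=13
29. q=(23,7) nearest=13 d=2 new=(23,7) → add node 22 parent=13 cost=23
30. q=(8,18) nearest=11 d=5 new=(10,17) → add node 23 parent=11 cost=21

Node count: 24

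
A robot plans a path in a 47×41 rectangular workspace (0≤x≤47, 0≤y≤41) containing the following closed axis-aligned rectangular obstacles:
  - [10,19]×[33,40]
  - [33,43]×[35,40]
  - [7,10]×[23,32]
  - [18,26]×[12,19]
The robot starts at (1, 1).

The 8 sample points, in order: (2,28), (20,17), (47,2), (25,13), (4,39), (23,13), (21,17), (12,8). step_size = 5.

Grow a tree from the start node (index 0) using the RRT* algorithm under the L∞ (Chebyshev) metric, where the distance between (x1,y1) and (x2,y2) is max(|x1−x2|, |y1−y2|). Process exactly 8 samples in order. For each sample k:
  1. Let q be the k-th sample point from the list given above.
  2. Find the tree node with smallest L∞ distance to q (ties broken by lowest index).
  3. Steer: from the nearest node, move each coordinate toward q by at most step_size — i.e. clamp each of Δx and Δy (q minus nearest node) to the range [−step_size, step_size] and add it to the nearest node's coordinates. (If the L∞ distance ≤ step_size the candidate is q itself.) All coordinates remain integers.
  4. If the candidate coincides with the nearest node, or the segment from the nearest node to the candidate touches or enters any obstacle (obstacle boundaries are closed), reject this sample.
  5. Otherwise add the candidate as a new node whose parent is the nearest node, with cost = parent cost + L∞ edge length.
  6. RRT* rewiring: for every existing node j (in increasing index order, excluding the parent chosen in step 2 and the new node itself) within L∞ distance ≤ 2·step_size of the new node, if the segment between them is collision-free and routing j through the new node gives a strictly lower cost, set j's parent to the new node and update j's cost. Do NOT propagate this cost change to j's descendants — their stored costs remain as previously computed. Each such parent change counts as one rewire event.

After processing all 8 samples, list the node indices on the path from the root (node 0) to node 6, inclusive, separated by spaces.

Path: 0 1 2 3 6

1. q=(2,28) nearest=0 d=27 new=(2,6) → add node 1 parent=0 cost=5
2. q=(20,17) nearest=1 d=18 new=(7,11) → add node 2 parent=1 cost=10
3. q=(47,2) nearest=2 d=40 new=(12,6) → add node 3 parent=2 cost=15
4. q=(25,13) nearest=3 d=13 new=(17,11) → add node 4 parent=3 cost=20
5. q=(4,39) nearest=2 d=28 new=(4,16) → add node 5 parent=2 cost=15
6. q=(23,13) nearest=4 d=6 new=(22,13) → blocked by [18,26]×[12,19], reject
7. q=(21,17) nearest=4 d=6 new=(21,16) → blocked by [18,26]×[12,19], reject
8. q=(12,8) nearest=3 d=2 new=(12,8) → add node 6 parent=3 cost=17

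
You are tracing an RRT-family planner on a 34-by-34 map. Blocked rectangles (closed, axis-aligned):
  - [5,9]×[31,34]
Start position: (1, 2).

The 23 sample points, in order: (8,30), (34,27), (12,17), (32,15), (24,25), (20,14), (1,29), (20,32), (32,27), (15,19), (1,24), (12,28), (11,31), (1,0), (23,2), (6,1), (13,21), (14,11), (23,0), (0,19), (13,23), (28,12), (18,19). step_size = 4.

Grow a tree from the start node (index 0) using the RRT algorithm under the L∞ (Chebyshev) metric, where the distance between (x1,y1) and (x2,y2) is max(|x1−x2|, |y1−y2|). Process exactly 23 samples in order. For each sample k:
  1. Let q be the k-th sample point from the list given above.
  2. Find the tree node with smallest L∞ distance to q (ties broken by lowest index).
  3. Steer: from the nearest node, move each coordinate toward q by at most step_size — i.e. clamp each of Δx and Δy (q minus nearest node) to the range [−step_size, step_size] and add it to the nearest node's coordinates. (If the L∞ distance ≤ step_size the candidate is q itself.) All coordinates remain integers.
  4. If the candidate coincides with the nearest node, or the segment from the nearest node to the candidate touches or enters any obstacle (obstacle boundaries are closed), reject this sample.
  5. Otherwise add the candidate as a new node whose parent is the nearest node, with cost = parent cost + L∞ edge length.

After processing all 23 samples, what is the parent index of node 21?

1. q=(8,30) nearest=0 d=28 new=(5,6) → add node 1 parent=0 cost=4
2. q=(34,27) nearest=1 d=29 new=(9,10) → add node 2 parent=1 cost=8
3. q=(12,17) nearest=2 d=7 new=(12,14) → add node 3 parent=2 cost=12
4. q=(32,15) nearest=3 d=20 new=(16,15) → add node 4 parent=3 cost=16
5. q=(24,25) nearest=4 d=10 new=(20,19) → add node 5 parent=4 cost=20
6. q=(20,14) nearest=4 d=4 new=(20,14) → add node 6 parent=4 cost=20
7. q=(1,29) nearest=3 d=15 new=(8,18) → add node 7 parent=3 cost=16
8. q=(20,32) nearest=5 d=13 new=(20,23) → add node 8 parent=5 cost=24
9. q=(32,27) nearest=5 d=12 new=(24,23) → add node 9 parent=5 cost=24
10. q=(15,19) nearest=4 d=4 new=(15,19) → add node 10 parent=4 cost=20
11. q=(1,24) nearest=7 d=7 new=(4,22) → add node 11 parent=7 cost=20
12. q=(12,28) nearest=8 d=8 new=(16,27) → add node 12 parent=8 cost=28
13. q=(11,31) nearest=12 d=5 new=(12,31) → add node 13 parent=12 cost=32
14. q=(1,0) nearest=0 d=2 new=(1,0) → add node 14 parent=0 cost=2
15. q=(23,2) nearest=3 d=12 new=(16,10) → add node 15 parent=3 cost=16
16. q=(6,1) nearest=0 d=5 new=(5,1) → add node 16 parent=0 cost=4
17. q=(13,21) nearest=10 d=2 new=(13,21) → add node 17 parent=10 cost=22
18. q=(14,11) nearest=15 d=2 new=(14,11) → add node 18 parent=15 cost=18
19. q=(23,0) nearest=15 d=10 new=(20,6) → add node 19 parent=15 cost=20
20. q=(0,19) nearest=11 d=4 new=(0,19) → add node 20 parent=11 cost=24
21. q=(13,23) nearest=17 d=2 new=(13,23) → add node 21 parent=17 cost=24
22. q=(28,12) nearest=5 d=8 new=(24,15) → add node 22 parent=5 cost=24
23. q=(18,19) nearest=5 d=2 new=(18,19) → add node 23 parent=5 cost=22

Parent of node 21: 17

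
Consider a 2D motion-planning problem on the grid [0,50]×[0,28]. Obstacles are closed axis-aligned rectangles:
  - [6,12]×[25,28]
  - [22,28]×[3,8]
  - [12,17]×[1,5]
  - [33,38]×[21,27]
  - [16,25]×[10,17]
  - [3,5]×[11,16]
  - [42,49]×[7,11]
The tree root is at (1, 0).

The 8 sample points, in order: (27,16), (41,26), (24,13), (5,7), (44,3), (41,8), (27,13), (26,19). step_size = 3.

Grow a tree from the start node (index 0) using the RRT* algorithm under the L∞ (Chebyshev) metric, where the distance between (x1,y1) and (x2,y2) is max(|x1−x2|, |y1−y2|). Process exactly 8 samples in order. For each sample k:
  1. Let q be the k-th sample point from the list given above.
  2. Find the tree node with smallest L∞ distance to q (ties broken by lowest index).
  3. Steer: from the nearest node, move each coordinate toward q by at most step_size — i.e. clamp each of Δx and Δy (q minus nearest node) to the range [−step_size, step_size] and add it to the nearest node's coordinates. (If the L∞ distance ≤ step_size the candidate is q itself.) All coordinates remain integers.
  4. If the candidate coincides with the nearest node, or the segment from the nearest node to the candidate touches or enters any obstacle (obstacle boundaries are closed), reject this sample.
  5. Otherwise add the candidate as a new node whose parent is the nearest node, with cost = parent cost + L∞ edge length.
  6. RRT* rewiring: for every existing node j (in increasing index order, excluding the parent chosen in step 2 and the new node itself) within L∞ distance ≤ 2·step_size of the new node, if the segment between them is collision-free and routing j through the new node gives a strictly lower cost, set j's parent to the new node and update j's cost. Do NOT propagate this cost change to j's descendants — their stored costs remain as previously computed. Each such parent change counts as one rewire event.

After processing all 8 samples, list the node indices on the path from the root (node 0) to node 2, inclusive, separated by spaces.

1. q=(27,16) nearest=0 d=26 new=(4,3) → add node 1 parent=0 cost=3
2. q=(41,26) nearest=1 d=37 new=(7,6) → add node 2 parent=1 cost=6
3. q=(24,13) nearest=2 d=17 new=(10,9) → add node 3 parent=2 cost=9
4. q=(5,7) nearest=2 d=2 new=(5,7) → add node 4 parent=2 cost=8
5. q=(44,3) nearest=3 d=34 new=(13,6) → add node 5 parent=3 cost=12
6. q=(41,8) nearest=5 d=28 new=(16,8) → add node 6 parent=5 cost=15
7. q=(27,13) nearest=6 d=11 new=(19,11) → blocked by [16,25]×[10,17], reject
8. q=(26,19) nearest=6 d=11 new=(19,11) → blocked by [16,25]×[10,17], reject

Path: 0 1 2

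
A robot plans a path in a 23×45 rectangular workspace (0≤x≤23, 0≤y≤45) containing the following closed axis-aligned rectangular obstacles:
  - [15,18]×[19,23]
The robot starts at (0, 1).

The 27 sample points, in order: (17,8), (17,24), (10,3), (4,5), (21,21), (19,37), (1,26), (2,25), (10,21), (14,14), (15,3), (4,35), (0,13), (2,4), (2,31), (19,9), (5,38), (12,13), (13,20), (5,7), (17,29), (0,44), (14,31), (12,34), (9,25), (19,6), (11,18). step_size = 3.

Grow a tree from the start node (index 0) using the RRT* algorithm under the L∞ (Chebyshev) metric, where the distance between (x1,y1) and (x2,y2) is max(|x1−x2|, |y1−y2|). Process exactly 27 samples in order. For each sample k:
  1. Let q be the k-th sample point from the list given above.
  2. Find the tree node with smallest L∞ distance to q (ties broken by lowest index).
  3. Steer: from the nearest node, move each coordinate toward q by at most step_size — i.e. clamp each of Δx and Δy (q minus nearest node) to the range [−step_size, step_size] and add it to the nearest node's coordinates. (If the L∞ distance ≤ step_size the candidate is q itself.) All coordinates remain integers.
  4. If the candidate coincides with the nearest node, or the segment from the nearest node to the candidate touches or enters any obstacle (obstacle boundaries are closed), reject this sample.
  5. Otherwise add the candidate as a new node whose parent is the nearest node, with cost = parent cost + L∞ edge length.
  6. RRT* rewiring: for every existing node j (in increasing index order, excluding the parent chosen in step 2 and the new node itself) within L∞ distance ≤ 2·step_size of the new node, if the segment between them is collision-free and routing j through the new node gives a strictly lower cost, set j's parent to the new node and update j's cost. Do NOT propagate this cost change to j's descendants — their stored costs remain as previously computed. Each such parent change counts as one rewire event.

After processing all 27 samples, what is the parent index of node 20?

1. q=(17,8) nearest=0 d=17 new=(3,4) → add node 1 parent=0 cost=3
2. q=(17,24) nearest=1 d=20 new=(6,7) → add node 2 parent=1 cost=6
3. q=(10,3) nearest=2 d=4 new=(9,4) → add node 3 parent=2 cost=9
4. q=(4,5) nearest=1 d=1 new=(4,5) → add node 4 parent=1 cost=4
5. q=(21,21) nearest=2 d=15 new=(9,10) → add node 5 parent=2 cost=9
6. q=(19,37) nearest=5 d=27 new=(12,13) → add node 6 parent=5 cost=12
7. q=(1,26) nearest=6 d=13 new=(9,16) → add node 7 parent=6 cost=15
8. q=(2,25) nearest=7 d=9 new=(6,19) → add node 8 parent=7 cost=18
9. q=(10,21) nearest=8 d=4 new=(9,21) → add node 9 parent=8 cost=21
10. q=(14,14) nearest=6 d=2 new=(14,14) → add node 10 parent=6 cost=14
11. q=(15,3) nearest=3 d=6 new=(12,3) → add node 11 parent=3 cost=12
12. q=(4,35) nearest=9 d=14 new=(6,24) → add node 12 parent=9 cost=24
13. q=(0,13) nearest=2 d=6 new=(3,10) → add node 13 parent=2 cost=9
14. q=(2,4) nearest=1 d=1 new=(2,4) → add node 14 parent=1 cost=4
15. q=(2,31) nearest=12 d=7 new=(3,27) → add node 15 parent=12 cost=27
16. q=(19,9) nearest=10 d=5 new=(17,11) → add node 16 parent=10 cost=17
17. q=(5,38) nearest=15 d=11 new=(5,30) → add node 17 parent=15 cost=30
18. q=(12,13) nearest=6 d=0 → coincident, reject
19. q=(13,20) nearest=7 d=4 new=(12,19) → add node 18 parent=7 cost=18
20. q=(5,7) nearest=2 d=1 new=(5,7) → add node 19 parent=2 cost=7
21. q=(17,29) nearest=9 d=8 new=(12,24) → add node 20 parent=9 cost=24
22. q=(0,44) nearest=17 d=14 new=(2,33) → add node 21 parent=17 cost=33
23. q=(14,31) nearest=20 d=7 new=(14,27) → add node 22 parent=20 cost=27
24. q=(12,34) nearest=17 d=7 new=(8,33) → add node 23 parent=17 cost=33
25. q=(9,25) nearest=12 d=3 new=(9,25) → add node 24 parent=12 cost=27
26. q=(19,6) nearest=16 d=5 new=(19,8) → add node 25 parent=16 cost=20
27. q=(11,18) nearest=18 d=1 new=(11,18) → add node 26 parent=18 cost=19

Parent of node 20: 9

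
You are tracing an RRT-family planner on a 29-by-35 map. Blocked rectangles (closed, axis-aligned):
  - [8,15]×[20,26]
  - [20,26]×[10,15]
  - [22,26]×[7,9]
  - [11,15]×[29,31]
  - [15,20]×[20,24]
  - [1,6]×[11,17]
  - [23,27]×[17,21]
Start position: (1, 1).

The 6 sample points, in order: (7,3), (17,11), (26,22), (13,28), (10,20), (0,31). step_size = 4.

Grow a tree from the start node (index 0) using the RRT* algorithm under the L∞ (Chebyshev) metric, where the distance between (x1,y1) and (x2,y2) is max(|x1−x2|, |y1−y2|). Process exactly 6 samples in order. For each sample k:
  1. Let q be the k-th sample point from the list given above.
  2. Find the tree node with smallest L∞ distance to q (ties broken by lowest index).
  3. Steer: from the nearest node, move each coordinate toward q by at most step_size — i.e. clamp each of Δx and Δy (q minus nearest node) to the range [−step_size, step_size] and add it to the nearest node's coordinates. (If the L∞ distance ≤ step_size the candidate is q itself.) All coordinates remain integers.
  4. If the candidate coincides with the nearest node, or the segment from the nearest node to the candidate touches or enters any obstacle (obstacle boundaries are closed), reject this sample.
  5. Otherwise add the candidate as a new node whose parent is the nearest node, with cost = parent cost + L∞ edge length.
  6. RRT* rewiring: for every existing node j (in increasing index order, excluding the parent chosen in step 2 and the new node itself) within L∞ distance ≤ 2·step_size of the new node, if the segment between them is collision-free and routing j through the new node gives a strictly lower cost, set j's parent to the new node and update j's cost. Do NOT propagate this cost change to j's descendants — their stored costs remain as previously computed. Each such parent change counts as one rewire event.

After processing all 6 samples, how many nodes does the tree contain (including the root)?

Node count: 6

1. q=(7,3) nearest=0 d=6 new=(5,3) → add node 1 parent=0 cost=4
2. q=(17,11) nearest=1 d=12 new=(9,7) → add node 2 parent=1 cost=8
3. q=(26,22) nearest=2 d=17 new=(13,11) → add node 3 parent=2 cost=12
4. q=(13,28) nearest=3 d=17 new=(13,15) → add node 4 parent=3 cost=16
5. q=(10,20) nearest=4 d=5 new=(10,19) → add node 5 parent=4 cost=20
6. q=(0,31) nearest=5 d=12 new=(6,23) → blocked by [8,15]×[20,26], reject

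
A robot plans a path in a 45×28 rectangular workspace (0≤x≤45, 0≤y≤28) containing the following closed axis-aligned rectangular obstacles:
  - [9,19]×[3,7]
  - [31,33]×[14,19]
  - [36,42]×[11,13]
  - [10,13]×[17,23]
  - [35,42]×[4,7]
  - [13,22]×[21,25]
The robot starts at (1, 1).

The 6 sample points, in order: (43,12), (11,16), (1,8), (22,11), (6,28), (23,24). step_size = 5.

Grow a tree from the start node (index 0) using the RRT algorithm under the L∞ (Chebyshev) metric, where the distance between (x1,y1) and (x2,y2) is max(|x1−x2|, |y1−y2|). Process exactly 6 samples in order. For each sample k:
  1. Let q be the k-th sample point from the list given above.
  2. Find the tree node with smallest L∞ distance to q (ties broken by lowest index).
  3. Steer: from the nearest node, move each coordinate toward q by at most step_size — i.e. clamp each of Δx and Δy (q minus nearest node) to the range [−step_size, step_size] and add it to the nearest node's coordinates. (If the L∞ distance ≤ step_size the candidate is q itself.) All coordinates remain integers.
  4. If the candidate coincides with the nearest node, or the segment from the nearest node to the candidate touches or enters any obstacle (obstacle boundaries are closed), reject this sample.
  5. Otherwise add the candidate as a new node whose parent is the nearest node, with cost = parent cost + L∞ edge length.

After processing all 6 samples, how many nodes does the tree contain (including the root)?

Node count: 7

1. q=(43,12) nearest=0 d=42 new=(6,6) → add node 1 parent=0 cost=5
2. q=(11,16) nearest=1 d=10 new=(11,11) → add node 2 parent=1 cost=10
3. q=(1,8) nearest=1 d=5 new=(1,8) → add node 3 parent=1 cost=10
4. q=(22,11) nearest=2 d=11 new=(16,11) → add node 4 parent=2 cost=15
5. q=(6,28) nearest=2 d=17 new=(6,16) → add node 5 parent=2 cost=15
6. q=(23,24) nearest=2 d=13 new=(16,16) → add node 6 parent=2 cost=15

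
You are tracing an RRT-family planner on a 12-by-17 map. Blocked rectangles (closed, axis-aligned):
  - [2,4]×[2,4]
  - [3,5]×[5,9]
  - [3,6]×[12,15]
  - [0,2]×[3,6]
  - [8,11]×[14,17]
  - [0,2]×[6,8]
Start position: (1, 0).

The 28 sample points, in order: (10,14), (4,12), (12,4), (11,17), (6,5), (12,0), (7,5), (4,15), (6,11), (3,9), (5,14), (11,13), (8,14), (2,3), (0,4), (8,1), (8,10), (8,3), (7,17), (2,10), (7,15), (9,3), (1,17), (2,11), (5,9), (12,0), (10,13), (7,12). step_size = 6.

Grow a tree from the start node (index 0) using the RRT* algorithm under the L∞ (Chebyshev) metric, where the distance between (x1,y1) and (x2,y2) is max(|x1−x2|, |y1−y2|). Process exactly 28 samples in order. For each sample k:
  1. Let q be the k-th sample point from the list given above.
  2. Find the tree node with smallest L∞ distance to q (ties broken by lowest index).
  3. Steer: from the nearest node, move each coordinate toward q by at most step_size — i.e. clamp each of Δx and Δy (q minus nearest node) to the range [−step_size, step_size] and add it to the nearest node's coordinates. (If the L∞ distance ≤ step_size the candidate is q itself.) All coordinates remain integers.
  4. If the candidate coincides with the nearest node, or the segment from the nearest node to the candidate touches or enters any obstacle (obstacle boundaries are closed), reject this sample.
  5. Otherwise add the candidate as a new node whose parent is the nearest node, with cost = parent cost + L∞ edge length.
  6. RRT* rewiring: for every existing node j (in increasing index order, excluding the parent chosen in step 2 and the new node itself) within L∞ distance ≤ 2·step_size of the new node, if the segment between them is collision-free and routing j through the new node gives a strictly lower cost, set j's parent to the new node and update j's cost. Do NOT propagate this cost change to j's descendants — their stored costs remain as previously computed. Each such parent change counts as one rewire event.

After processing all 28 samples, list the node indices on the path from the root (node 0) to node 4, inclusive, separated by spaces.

Path: 0 1 5 4

1. q=(10,14) nearest=0 d=14 new=(7,6) → blocked by [2,4]×[2,4], reject
2. q=(4,12) nearest=0 d=12 new=(4,6) → blocked by [2,4]×[2,4], reject
3. q=(12,4) nearest=0 d=11 new=(7,4) → blocked by [2,4]×[2,4], reject
4. q=(11,17) nearest=0 d=17 new=(7,6) → blocked by [2,4]×[2,4], reject
5. q=(6,5) nearest=0 d=5 new=(6,5) → blocked by [2,4]×[2,4], reject
6. q=(12,0) nearest=0 d=11 new=(7,0) → add node 1 parent=0 cost=6
7. q=(7,5) nearest=1 d=5 new=(7,5) → add node 2 parent=1 cost=11
8. q=(4,15) nearest=2 d=10 new=(4,11) → blocked by [3,5]×[5,9], reject
9. q=(6,11) nearest=2 d=6 new=(6,11) → add node 3 parent=2 cost=17
10. q=(3,9) nearest=3 d=3 new=(3,9) → blocked by [3,5]×[5,9], reject
11. q=(5,14) nearest=3 d=3 new=(5,14) → blocked by [3,6]×[12,15], reject
12. q=(11,13) nearest=3 d=5 new=(11,13) → add node 4 parent=3 cost=22
13. q=(8,14) nearest=3 d=3 new=(8,14) → blocked by [8,11]×[14,17], reject
14. q=(2,3) nearest=0 d=3 new=(2,3) → blocked by [2,4]×[2,4], reject
15. q=(0,4) nearest=0 d=4 new=(0,4) → blocked by [0,2]×[3,6], reject
16. q=(8,1) nearest=1 d=1 new=(8,1) → add node 5 parent=1 cost=7; rewire 4→5 (19<22)
17. q=(8,10) nearest=3 d=2 new=(8,10) → add node 6 parent=3 cost=19
18. q=(8,3) nearest=2 d=2 new=(8,3) → add node 7 parent=2 cost=13
19. q=(7,17) nearest=4 d=4 new=(7,17) → blocked by [8,11]×[14,17], reject
20. q=(2,10) nearest=3 d=4 new=(2,10) → add node 8 parent=3 cost=21
21. q=(7,15) nearest=3 d=4 new=(7,15) → add node 9 parent=3 cost=21
22. q=(9,3) nearest=7 d=1 new=(9,3) → add node 10 parent=7 cost=14
23. q=(1,17) nearest=3 d=6 new=(1,17) → blocked by [3,6]×[12,15], reject
24. q=(2,11) nearest=8 d=1 new=(2,11) → add node 11 parent=8 cost=22
25. q=(5,9) nearest=3 d=2 new=(5,9) → blocked by [3,5]×[5,9], reject
26. q=(12,0) nearest=10 d=3 new=(12,0) → add node 12 parent=10 cost=17
27. q=(10,13) nearest=4 d=1 new=(10,13) → add node 13 parent=4 cost=20
28. q=(7,12) nearest=3 d=1 new=(7,12) → add node 14 parent=3 cost=18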